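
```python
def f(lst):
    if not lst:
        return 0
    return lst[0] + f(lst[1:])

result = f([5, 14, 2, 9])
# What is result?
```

5 + 14 + 2 + 9 + 0 = 30

Answer: 30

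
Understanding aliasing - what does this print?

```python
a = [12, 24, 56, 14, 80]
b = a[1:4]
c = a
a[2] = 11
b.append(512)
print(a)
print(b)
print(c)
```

Key concept: slice vs alias.
Step by step:
`a = [12, 24, 56, 14, 80]` → a = [12, 24, 56, 14, 80]
`b = a[1:4]` → b = [24, 56, 14]
`c = a` → c = [12, 24, 56, 14, 80] (same object as a)
`a[2] = 11` → a = [12, 24, 11, 14, 80] (same object as c); c = [12, 24, 11, 14, 80] (same object as a)
`b.append(512)` → b = [24, 56, 14, 512]
`print(a)` → prints [12, 24, 11, 14, 80]
`print(b)` → prints [24, 56, 14, 512]
`print(c)` → prints [12, 24, 11, 14, 80]

Answer:
[12, 24, 11, 14, 80]
[24, 56, 14, 512]
[12, 24, 11, 14, 80]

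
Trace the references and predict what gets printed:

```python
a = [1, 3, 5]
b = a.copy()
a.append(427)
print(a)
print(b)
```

Key concept: list.copy() creates independent copy.
Step by step:
`a = [1, 3, 5]` → a = [1, 3, 5]
`b = a.copy()` → b = [1, 3, 5]
`a.append(427)` → a = [1, 3, 5, 427]
`print(a)` → prints [1, 3, 5, 427]
`print(b)` → prints [1, 3, 5]

Answer:
[1, 3, 5, 427]
[1, 3, 5]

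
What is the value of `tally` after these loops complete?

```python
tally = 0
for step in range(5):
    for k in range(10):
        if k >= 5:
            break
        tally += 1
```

Inner breaks at 5, outer runs 5 times
`tally` takes the values: 0 → 1 → 2 → 3 → 4 → 5 → 6 → 7 → 8 → 9 → 10 → 11 → 12 → 13 → 14 → 15 → 16 → 17 → 18 → 19 → 20 → 21 → 22 → 23 → 24 → 25

Answer: 25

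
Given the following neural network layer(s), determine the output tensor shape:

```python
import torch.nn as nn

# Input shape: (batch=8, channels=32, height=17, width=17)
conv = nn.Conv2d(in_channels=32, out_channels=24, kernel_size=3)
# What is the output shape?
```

Input: (8, 32, 17, 17) -> Output: (8, 24, 15, 15)

Answer: (8, 24, 15, 15)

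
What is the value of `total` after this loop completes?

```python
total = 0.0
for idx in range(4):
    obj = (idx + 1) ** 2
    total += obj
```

Sum of squared losses 1² + 2² + ... + 4²
`total` takes the values: 0.0 → 1.0 → 5.0 → 14.0 → 30.0

Answer: 30.0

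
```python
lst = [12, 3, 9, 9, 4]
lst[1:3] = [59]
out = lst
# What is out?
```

Trace:
`lst = [12, 3, 9, 9, 4]` → lst = [12, 3, 9, 9, 4]
`lst[1:3] = [59]` → lst = [12, 59, 9, 4]
`out = lst` → out = [12, 59, 9, 4]
So out = [12, 59, 9, 4]

Answer: [12, 59, 9, 4]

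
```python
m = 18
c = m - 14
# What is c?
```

Trace:
`m = 18` → m = 18
`c = m - 14` → c = 4
So c = 4

Answer: 4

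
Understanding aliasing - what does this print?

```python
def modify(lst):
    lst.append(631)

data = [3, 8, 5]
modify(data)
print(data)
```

Key concept: function modifies passed list.
Step by step:
`data = [3, 8, 5]` → data = [3, 8, 5]
`modify(data)` → data = [3, 8, 5, 631]
`print(data)` → prints [3, 8, 5, 631]

Answer: [3, 8, 5, 631]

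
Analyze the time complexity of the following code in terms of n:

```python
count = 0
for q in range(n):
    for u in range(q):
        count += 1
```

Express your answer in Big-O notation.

Each loop level contributes: n × n. Multiplying the contributions gives O(n^2).

Answer: O(n^2)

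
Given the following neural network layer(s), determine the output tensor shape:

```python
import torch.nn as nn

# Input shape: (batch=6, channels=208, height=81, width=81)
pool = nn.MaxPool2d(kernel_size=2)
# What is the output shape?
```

Input: (6, 208, 81, 81) -> Output: (6, 208, 40, 40)

Answer: (6, 208, 40, 40)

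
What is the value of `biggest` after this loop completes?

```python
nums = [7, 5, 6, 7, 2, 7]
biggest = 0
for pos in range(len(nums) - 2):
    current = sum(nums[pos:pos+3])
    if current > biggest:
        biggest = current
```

Max sum of 3-element window in [7, 5, 6, 7, 2, 7]
`biggest` takes the values: 0 → 18

Answer: 18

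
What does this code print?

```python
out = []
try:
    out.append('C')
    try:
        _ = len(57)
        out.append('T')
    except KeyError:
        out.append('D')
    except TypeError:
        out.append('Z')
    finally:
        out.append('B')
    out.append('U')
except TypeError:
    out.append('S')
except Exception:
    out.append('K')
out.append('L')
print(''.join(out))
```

Execution trace: 'C' (try body) → 'Z' (inner except TypeError) → 'B' (inner finally) → 'U' (try body, no exception) → 'L' (after the try/except). Output: CZBUL

Answer: CZBUL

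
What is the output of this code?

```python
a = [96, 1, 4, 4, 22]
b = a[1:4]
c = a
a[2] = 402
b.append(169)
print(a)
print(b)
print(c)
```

Key concept: slice vs alias.
Step by step:
`a = [96, 1, 4, 4, 22]` → a = [96, 1, 4, 4, 22]
`b = a[1:4]` → b = [1, 4, 4]
`c = a` → c = [96, 1, 4, 4, 22] (same object as a)
`a[2] = 402` → a = [96, 1, 402, 4, 22] (same object as c); c = [96, 1, 402, 4, 22] (same object as a)
`b.append(169)` → b = [1, 4, 4, 169]
`print(a)` → prints [96, 1, 402, 4, 22]
`print(b)` → prints [1, 4, 4, 169]
`print(c)` → prints [96, 1, 402, 4, 22]

Answer:
[96, 1, 402, 4, 22]
[1, 4, 4, 169]
[96, 1, 402, 4, 22]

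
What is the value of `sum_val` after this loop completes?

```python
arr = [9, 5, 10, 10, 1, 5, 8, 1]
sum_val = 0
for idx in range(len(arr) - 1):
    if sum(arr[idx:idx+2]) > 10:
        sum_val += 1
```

Count windows with sum > 10
`sum_val` takes the values: 0 → 1 → 2 → 3 → 4 → 5

Answer: 5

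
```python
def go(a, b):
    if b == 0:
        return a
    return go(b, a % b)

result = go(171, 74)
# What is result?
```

go(171, 74) -> go(74, 23) -> go(23, 5) -> go(5, 3) -> go(3, 2) -> go(2, 1) -> go(1, 0) -> 1

Answer: 1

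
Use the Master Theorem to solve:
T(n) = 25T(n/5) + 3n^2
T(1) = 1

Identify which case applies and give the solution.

a=25, b=5, f(n)=3n^2. log_5(25) = 2. Since c=2 = 2, Case 2 applies: T(n) = Θ(n^log_b(a) · log n) = O(n^2 log n).

Answer: O(n^2 log n) - Case 2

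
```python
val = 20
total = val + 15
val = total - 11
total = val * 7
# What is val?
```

Trace:
`val = 20` → val = 20
`total = val + 15` → total = 35
`val = total - 11` → val = 24
`total = val * 7` → total = 168
So val = 24

Answer: 24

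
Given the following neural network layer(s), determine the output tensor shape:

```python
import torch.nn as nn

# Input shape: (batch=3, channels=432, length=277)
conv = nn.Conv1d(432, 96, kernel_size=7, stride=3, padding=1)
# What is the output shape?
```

Input: (3, 432, 277) -> Output: (3, 96, 91)

Answer: (3, 96, 91)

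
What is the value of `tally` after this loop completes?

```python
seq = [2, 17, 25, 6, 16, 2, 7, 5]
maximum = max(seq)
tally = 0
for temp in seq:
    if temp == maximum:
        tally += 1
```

Count of max value 25 in [2, 17, 25, 6, 16, 2, 7, 5]
`tally` takes the values: 0 → 1

Answer: 1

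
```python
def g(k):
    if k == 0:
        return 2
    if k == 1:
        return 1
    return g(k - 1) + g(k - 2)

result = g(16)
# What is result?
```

Build up from base cases: g(0)=2, g(1)=1, g(2)=3, g(3)=4, g(4)=7, g(5)=11, g(6)=18, ..., g(16)=2207

Answer: 2207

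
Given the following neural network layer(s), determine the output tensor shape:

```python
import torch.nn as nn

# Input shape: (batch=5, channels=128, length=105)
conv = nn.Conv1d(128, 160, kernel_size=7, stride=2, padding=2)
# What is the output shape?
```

Input: (5, 128, 105) -> Output: (5, 160, 52)

Answer: (5, 160, 52)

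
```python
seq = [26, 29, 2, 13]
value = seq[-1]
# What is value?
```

Trace:
`seq = [26, 29, 2, 13]` → seq = [26, 29, 2, 13]
`value = seq[-1]` → value = 13
So value = 13

Answer: 13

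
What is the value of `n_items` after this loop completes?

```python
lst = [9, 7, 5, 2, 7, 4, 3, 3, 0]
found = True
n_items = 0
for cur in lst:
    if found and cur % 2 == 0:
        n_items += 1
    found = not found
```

Count even values at even positions
`n_items` takes the values: 0 → 1

Answer: 1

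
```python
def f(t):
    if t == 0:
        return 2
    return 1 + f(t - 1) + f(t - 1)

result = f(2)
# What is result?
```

f(t) = 1 + 2·f(t-1), f(0)=2. Closed form: (2+1)·2^2 - 1 = 11.

Answer: 11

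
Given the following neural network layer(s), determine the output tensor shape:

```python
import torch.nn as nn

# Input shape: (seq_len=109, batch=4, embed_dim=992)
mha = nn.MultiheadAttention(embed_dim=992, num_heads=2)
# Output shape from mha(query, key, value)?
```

Input: (109, 4, 992) -> Output: (109, 4, 992)

Answer: (109, 4, 992)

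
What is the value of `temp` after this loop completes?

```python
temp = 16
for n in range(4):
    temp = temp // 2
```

Halve 4 times: 16 // 2^4 = 1
`temp` takes the values: 16 → 8 → 4 → 2 → 1

Answer: 1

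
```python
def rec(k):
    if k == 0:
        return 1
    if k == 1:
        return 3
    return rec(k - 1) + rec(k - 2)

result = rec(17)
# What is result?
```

Build up from base cases: rec(0)=1, rec(1)=3, rec(2)=4, rec(3)=7, rec(4)=11, rec(5)=18, rec(6)=29, ..., rec(17)=5778

Answer: 5778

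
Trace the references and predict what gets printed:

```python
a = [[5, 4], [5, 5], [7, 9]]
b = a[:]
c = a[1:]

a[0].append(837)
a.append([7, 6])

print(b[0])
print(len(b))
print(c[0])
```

Key concept: slice with nested mutation.
Step by step:
`a = [[5, 4], [5, 5], [7, 9]]` → a = [[5, 4], [5, 5], [7, 9]]
`b = a[:]` → b = [[5, 4], [5, 5], [7, 9]]
`c = a[1:]` → c = [[5, 5], [7, 9]]
`a[0].append(837)` → a = [[5, 4, 837], [5, 5], [7, 9]]; b = [[5, 4, 837], [5, 5], [7, 9]]
`a.append([7, 6])` → a = [[5, 4, 837], [5, 5], [7, 9], [7, 6]]
`print(b[0])` → prints [5, 4, 837]
`print(len(b))` → prints 3
`print(c[0])` → prints [5, 5]

Answer:
[5, 4, 837]
3
[5, 5]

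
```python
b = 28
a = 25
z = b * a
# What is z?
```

Trace:
`b = 28` → b = 28
`a = 25` → a = 25
`z = b * a` → z = 700
So z = 700

Answer: 700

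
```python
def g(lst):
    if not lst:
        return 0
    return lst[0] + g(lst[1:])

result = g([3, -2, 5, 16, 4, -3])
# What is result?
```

3 + (-2) + 5 + 16 + 4 + (-3) + 0 = 23

Answer: 23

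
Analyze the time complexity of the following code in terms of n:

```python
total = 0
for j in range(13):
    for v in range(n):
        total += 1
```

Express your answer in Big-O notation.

Each loop level contributes: 1 × n. Multiplying the contributions gives O(n).

Answer: O(n)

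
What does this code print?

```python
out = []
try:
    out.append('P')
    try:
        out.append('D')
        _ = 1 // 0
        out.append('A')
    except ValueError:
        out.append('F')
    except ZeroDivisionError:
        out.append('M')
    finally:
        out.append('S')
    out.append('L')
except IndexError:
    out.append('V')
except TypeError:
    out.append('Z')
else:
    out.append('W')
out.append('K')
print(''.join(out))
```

Execution trace: 'P' (try body) → 'D' (inner try body) → 'M' (inner except ZeroDivisionError) → 'S' (inner finally) → 'L' (try body, no exception) → 'W' (else) → 'K' (after the try/except). Output: PDMSLWK

Answer: PDMSLWK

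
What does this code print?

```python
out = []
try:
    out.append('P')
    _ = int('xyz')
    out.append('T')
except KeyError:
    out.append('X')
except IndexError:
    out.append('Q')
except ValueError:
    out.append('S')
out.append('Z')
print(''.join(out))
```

Execution trace: 'P' (try body) → 'S' (except ValueError) → 'Z' (after the try/except). Output: PSZ

Answer: PSZ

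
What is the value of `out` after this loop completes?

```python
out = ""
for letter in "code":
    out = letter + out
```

Reverse 'code'
`out` takes the values: "" → "c" → "oc" → "doc" → "edoc"

Answer: "edoc"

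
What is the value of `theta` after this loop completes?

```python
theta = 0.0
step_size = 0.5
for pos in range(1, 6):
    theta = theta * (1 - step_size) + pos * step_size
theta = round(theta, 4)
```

Moving average with lr=0.5
`theta` takes the values: 0.0 → 0.5 → 1.25 → 2.125 → 3.0625 → 4.03125 → 4.0312

Answer: 4.0312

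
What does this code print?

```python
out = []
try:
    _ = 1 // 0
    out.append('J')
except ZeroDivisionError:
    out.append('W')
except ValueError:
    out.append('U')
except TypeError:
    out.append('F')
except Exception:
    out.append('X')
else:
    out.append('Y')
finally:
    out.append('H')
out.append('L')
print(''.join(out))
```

Execution trace: 'W' (except ZeroDivisionError) → 'H' (finally) → 'L' (after the try/except). Output: WHL

Answer: WHL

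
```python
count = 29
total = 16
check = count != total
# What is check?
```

Trace:
`count = 29` → count = 29
`total = 16` → total = 16
`check = count != total` → check = True
So check = True

Answer: True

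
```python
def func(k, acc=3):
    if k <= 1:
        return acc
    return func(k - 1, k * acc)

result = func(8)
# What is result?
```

Accumulator trace (n, acc): (8, 3) -> (7, 24) -> (6, 168) -> (5, 1008) -> (4, 5040) -> (3, 20160) -> (2, 60480) -> (1, 120960) -> return 120960

Answer: 120960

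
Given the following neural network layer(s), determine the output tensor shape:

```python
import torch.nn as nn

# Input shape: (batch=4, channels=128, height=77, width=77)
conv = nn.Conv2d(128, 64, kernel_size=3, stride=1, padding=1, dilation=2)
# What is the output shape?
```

Input: (4, 128, 77, 77) -> Output: (4, 64, 75, 75)

Answer: (4, 64, 75, 75)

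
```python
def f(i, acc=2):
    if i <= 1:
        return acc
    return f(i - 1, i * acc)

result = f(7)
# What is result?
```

Accumulator trace (n, acc): (7, 2) -> (6, 14) -> (5, 84) -> (4, 420) -> (3, 1680) -> (2, 5040) -> (1, 10080) -> return 10080

Answer: 10080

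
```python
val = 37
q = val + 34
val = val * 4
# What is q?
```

Trace:
`val = 37` → val = 37
`q = val + 34` → q = 71
`val = val * 4` → val = 148
So q = 71

Answer: 71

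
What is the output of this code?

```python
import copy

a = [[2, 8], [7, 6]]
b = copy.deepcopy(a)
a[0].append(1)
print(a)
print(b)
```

Key concept: deep copy is fully independent.
Step by step:
`a = [[2, 8], [7, 6]]` → a = [[2, 8], [7, 6]]
`b = copy.deepcopy(a)` → b = [[2, 8], [7, 6]]
`a[0].append(1)` → a = [[2, 8, 1], [7, 6]]
`print(a)` → prints [[2, 8, 1], [7, 6]]
`print(b)` → prints [[2, 8], [7, 6]]

Answer:
[[2, 8, 1], [7, 6]]
[[2, 8], [7, 6]]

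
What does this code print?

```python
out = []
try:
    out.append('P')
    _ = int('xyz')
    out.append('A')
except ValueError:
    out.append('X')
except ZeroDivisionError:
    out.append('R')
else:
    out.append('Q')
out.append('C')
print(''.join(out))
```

Execution trace: 'P' (try body) → 'X' (except ValueError) → 'C' (after the try/except). Output: PXC

Answer: PXC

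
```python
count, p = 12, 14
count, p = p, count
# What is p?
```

Trace:
`count, p = 12, 14` → count = 12; p = 14
`count, p = p, count` → count = 14; p = 12
So p = 12

Answer: 12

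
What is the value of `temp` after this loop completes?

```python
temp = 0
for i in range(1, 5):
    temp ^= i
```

XOR of 1 to 4
`temp` takes the values: 0 → 1 → 3 → 0 → 4

Answer: 4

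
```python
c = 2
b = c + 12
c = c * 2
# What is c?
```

Trace:
`c = 2` → c = 2
`b = c + 12` → b = 14
`c = c * 2` → c = 4
So c = 4

Answer: 4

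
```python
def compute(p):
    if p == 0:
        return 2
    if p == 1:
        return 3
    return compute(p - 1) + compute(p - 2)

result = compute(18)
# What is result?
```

Build up from base cases: compute(0)=2, compute(1)=3, compute(2)=5, compute(3)=8, compute(4)=13, compute(5)=21, compute(6)=34, ..., compute(18)=10946

Answer: 10946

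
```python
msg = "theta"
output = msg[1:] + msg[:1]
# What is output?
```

Trace:
`msg = "theta"` → msg = 'theta'
`output = msg[1:] + msg[:1]` → output = 'hetat'
So output = 'hetat'

Answer: 'hetat'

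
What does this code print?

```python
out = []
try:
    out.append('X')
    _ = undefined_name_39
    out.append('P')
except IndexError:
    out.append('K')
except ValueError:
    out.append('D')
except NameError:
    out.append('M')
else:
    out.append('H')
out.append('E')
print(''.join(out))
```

Execution trace: 'X' (try body) → 'M' (except NameError) → 'E' (after the try/except). Output: XME

Answer: XME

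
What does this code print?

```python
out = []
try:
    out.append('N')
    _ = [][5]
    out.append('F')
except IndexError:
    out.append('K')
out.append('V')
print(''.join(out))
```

Execution trace: 'N' (try body) → 'K' (except IndexError) → 'V' (after the try/except). Output: NKV

Answer: NKV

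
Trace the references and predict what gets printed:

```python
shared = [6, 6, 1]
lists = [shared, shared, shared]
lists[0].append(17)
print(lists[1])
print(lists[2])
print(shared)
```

Key concept: list of same reference.
Step by step:
`shared = [6, 6, 1]` → shared = [6, 6, 1]
`lists = [shared, shared, shared]` → lists = [[6, 6, 1], [6, 6, 1], [6, 6, 1]]
`lists[0].append(17)` → shared = [6, 6, 1, 17]; lists = [[6, 6, 1, 17], [6, 6, 1, 17], [6, 6, 1, 17]]
`print(lists[1])` → prints [6, 6, 1, 17]
`print(lists[2])` → prints [6, 6, 1, 17]
`print(shared)` → prints [6, 6, 1, 17]

Answer:
[6, 6, 1, 17]
[6, 6, 1, 17]
[6, 6, 1, 17]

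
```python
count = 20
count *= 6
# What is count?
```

Trace:
`count = 20` → count = 20
`count *= 6` → count = 120
So count = 120

Answer: 120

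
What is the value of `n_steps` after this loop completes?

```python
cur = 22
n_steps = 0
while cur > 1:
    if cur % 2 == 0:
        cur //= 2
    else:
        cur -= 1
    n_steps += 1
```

Steps to reduce 22 to 1
`n_steps` takes the values: 0 → 1 → 2 → 3 → 4 → 5 → 6

Answer: 6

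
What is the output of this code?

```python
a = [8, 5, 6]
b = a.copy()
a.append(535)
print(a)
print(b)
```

Key concept: list.copy() creates independent copy.
Step by step:
`a = [8, 5, 6]` → a = [8, 5, 6]
`b = a.copy()` → b = [8, 5, 6]
`a.append(535)` → a = [8, 5, 6, 535]
`print(a)` → prints [8, 5, 6, 535]
`print(b)` → prints [8, 5, 6]

Answer:
[8, 5, 6, 535]
[8, 5, 6]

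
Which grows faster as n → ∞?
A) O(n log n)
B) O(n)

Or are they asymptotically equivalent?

O(n log n) vs O(n): Higher order terms dominate.

Answer: A) O(n log n) grows faster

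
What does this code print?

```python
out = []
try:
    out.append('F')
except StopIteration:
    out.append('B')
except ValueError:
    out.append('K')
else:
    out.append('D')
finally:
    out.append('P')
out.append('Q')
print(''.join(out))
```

Execution trace: 'F' (try body, no exception) → 'D' (else) → 'P' (finally) → 'Q' (after the try/except). Output: FDPQ

Answer: FDPQ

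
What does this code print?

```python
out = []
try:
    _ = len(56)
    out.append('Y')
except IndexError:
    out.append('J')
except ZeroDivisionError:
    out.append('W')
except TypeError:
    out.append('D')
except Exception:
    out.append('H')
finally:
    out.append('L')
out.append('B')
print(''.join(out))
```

Execution trace: 'D' (except TypeError) → 'L' (finally) → 'B' (after the try/except). Output: DLB

Answer: DLB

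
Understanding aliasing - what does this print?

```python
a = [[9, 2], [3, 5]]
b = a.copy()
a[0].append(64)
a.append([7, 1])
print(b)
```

Key concept: shallow copy with nested lists.
Step by step:
`a = [[9, 2], [3, 5]]` → a = [[9, 2], [3, 5]]
`b = a.copy()` → b = [[9, 2], [3, 5]]
`a[0].append(64)` → a = [[9, 2, 64], [3, 5]]; b = [[9, 2, 64], [3, 5]]
`a.append([7, 1])` → a = [[9, 2, 64], [3, 5], [7, 1]]
`print(b)` → prints [[9, 2, 64], [3, 5]]

Answer: [[9, 2, 64], [3, 5]]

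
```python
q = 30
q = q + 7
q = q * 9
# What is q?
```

Trace:
`q = 30` → q = 30
`q = q + 7` → q = 37
`q = q * 9` → q = 333
So q = 333

Answer: 333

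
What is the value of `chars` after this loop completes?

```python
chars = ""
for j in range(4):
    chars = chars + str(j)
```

Concatenate digits 0 to 3
`chars` takes the values: "" → "0" → "01" → "012" → "0123"

Answer: "0123"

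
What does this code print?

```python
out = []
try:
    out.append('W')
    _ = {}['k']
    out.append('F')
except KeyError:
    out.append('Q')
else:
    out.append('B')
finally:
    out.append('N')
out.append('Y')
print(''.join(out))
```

Execution trace: 'W' (try body) → 'Q' (except KeyError) → 'N' (finally) → 'Y' (after the try/except). Output: WQNY

Answer: WQNY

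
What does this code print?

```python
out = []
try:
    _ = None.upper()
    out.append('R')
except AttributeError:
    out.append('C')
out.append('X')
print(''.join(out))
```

Execution trace: 'C' (except AttributeError) → 'X' (after the try/except). Output: CX

Answer: CX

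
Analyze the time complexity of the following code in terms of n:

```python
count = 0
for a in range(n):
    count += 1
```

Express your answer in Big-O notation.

Each loop level contributes: n. Multiplying the contributions gives O(n).

Answer: O(n)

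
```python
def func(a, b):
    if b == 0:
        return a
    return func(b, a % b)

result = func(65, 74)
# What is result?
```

func(65, 74) -> func(74, 65) -> func(65, 9) -> func(9, 2) -> func(2, 1) -> func(1, 0) -> 1

Answer: 1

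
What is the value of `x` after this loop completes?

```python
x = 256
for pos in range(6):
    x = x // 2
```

Halve 6 times: 256 // 2^6 = 4
`x` takes the values: 256 → 128 → 64 → 32 → 16 → 8 → 4

Answer: 4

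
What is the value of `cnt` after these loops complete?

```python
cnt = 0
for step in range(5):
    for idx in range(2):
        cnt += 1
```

5 * 2 = 10
`cnt` takes the values: 0 → 1 → 2 → 3 → 4 → 5 → 6 → 7 → 8 → 9 → 10

Answer: 10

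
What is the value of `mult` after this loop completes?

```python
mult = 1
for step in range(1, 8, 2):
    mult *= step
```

Product of 1, 3, 5, ... up to 7
`mult` takes the values: 1 → 3 → 15 → 105

Answer: 105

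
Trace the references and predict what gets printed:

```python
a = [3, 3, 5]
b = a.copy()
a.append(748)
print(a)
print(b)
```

Key concept: list.copy() creates independent copy.
Step by step:
`a = [3, 3, 5]` → a = [3, 3, 5]
`b = a.copy()` → b = [3, 3, 5]
`a.append(748)` → a = [3, 3, 5, 748]
`print(a)` → prints [3, 3, 5, 748]
`print(b)` → prints [3, 3, 5]

Answer:
[3, 3, 5, 748]
[3, 3, 5]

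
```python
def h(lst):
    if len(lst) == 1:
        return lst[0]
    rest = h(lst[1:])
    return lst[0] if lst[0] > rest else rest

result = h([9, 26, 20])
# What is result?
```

Recursive max over [9, 26, 20] = 26

Answer: 26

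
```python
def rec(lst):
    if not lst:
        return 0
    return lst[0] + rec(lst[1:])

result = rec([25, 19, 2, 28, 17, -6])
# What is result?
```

25 + 19 + 2 + 28 + 17 + (-6) + 0 = 85

Answer: 85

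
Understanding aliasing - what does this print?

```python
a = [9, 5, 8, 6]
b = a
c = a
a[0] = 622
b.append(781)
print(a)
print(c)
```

Key concept: multiple aliases.
Step by step:
`a = [9, 5, 8, 6]` → a = [9, 5, 8, 6]
`b = a` → b = [9, 5, 8, 6] (same object as a)
`c = a` → c = [9, 5, 8, 6] (same object as a, b)
`a[0] = 622` → a = [622, 5, 8, 6] (same object as b, c); b = [622, 5, 8, 6] (same object as a, c); c = [622, 5, 8, 6] (same object as a, b)
`b.append(781)` → a = [622, 5, 8, 6, 781] (same object as b, c); b = [622, 5, 8, 6, 781] (same object as a, c); c = [622, 5, 8, 6, 781] (same object as a, b)
`print(a)` → prints [622, 5, 8, 6, 781]
`print(c)` → prints [622, 5, 8, 6, 781]

Answer:
[622, 5, 8, 6, 781]
[622, 5, 8, 6, 781]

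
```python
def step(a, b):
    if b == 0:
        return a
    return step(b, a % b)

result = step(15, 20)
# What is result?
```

step(15, 20) -> step(20, 15) -> step(15, 5) -> step(5, 0) -> 5

Answer: 5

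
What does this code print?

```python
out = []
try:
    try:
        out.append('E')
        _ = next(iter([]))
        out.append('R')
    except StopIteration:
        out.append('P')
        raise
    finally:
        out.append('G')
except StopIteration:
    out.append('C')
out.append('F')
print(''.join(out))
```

Execution trace: 'E' (inner try body) → 'P' (inner except StopIteration) → 'G' (inner finally) → 'C' (outer except StopIteration) → 'F' (after the try/except). Output: EPGCF

Answer: EPGCF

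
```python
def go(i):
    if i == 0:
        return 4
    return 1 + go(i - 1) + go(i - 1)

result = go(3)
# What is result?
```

go(i) = 1 + 2·go(i-1), go(0)=4. Closed form: (4+1)·2^3 - 1 = 39.

Answer: 39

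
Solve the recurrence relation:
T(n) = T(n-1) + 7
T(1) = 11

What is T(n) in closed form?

Unrolling: T(n) = T(1) + 7·(n-1) = 11 + 7(n-1) = 7n + 4.

Answer: T(n) = 7n + 4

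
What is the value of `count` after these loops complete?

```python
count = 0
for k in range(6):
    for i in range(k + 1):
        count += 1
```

Triangle: 1 + 2 + ... + 6
`count` takes the values: 0 → 1 → 2 → 3 → 4 → 5 → 6 → 7 → 8 → 9 → 10 → 11 → 12 → 13 → 14 → 15 → 16 → 17 → 18 → 19 → 20 → 21

Answer: 21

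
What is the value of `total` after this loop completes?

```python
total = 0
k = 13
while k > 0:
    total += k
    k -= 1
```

Sum 13 down to 1
`total` takes the values: 0 → 13 → 25 → 36 → 46 → 55 → 63 → 70 → 76 → 81 → 85 → 88 → 90 → 91

Answer: 91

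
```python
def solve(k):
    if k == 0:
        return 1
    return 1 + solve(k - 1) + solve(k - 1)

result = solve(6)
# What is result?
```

solve(k) = 1 + 2·solve(k-1), solve(0)=1. Closed form: (1+1)·2^6 - 1 = 127.

Answer: 127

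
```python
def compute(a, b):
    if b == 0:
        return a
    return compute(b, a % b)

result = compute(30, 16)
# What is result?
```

compute(30, 16) -> compute(16, 14) -> compute(14, 2) -> compute(2, 0) -> 2

Answer: 2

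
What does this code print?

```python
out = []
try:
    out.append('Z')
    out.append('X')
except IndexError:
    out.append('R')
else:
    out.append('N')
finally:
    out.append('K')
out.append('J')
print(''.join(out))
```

Execution trace: 'Z' (try body) → 'X' (try body, no exception) → 'N' (else) → 'K' (finally) → 'J' (after the try/except). Output: ZXNKJ

Answer: ZXNKJ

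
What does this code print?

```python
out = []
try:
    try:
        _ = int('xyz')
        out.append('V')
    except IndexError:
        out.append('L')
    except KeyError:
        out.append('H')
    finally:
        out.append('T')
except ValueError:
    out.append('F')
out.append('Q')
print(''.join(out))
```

Execution trace: 'T' (finally) → 'F' (outer except ValueError) → 'Q' (after the try/except). Output: TFQ

Answer: TFQ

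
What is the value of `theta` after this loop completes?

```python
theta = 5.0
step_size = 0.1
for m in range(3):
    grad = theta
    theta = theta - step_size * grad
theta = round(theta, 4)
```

Gradient descent: w = 5.0 * (1 - 0.1)^3
`theta` takes the values: 5.0 → 4.5 → 4.05 → 3.645

Answer: 3.645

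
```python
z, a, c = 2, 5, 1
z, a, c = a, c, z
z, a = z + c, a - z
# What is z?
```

Trace:
`z, a, c = 2, 5, 1` → z = 2; a = 5; c = 1
`z, a, c = a, c, z` → z = 5; a = 1; c = 2
`z, a = z + c, a - z` → z = 7; a = -4
So z = 7

Answer: 7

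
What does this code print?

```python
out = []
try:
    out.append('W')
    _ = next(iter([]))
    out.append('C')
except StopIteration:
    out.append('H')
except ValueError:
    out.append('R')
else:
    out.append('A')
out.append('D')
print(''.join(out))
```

Execution trace: 'W' (try body) → 'H' (except StopIteration) → 'D' (after the try/except). Output: WHD

Answer: WHD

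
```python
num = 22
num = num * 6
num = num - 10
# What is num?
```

Trace:
`num = 22` → num = 22
`num = num * 6` → num = 132
`num = num - 10` → num = 122
So num = 122

Answer: 122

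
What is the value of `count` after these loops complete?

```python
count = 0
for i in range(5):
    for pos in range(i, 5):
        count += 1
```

Upper triangle: 5 + 4 + ... + 1
`count` takes the values: 0 → 1 → 2 → 3 → 4 → 5 → 6 → 7 → 8 → 9 → 10 → 11 → 12 → 13 → 14 → 15

Answer: 15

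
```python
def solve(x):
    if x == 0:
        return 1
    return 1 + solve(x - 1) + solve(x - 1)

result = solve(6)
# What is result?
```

solve(x) = 1 + 2·solve(x-1), solve(0)=1. Closed form: (1+1)·2^6 - 1 = 127.

Answer: 127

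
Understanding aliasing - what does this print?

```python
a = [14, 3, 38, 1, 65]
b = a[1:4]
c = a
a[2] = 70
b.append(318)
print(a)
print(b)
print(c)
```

Key concept: slice vs alias.
Step by step:
`a = [14, 3, 38, 1, 65]` → a = [14, 3, 38, 1, 65]
`b = a[1:4]` → b = [3, 38, 1]
`c = a` → c = [14, 3, 38, 1, 65] (same object as a)
`a[2] = 70` → a = [14, 3, 70, 1, 65] (same object as c); c = [14, 3, 70, 1, 65] (same object as a)
`b.append(318)` → b = [3, 38, 1, 318]
`print(a)` → prints [14, 3, 70, 1, 65]
`print(b)` → prints [3, 38, 1, 318]
`print(c)` → prints [14, 3, 70, 1, 65]

Answer:
[14, 3, 70, 1, 65]
[3, 38, 1, 318]
[14, 3, 70, 1, 65]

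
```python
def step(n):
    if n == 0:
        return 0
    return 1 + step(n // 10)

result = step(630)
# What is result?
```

Count of digits of 630: 3

Answer: 3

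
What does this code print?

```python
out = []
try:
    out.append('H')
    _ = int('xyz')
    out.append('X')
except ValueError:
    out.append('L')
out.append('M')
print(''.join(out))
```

Execution trace: 'H' (try body) → 'L' (except ValueError) → 'M' (after the try/except). Output: HLM

Answer: HLM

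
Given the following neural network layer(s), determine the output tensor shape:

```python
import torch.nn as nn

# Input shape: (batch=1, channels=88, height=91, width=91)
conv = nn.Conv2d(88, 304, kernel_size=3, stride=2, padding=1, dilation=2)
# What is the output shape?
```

Input: (1, 88, 91, 91) -> Output: (1, 304, 45, 45)

Answer: (1, 304, 45, 45)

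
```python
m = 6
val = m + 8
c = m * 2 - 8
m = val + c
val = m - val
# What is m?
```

Trace:
`m = 6` → m = 6
`val = m + 8` → val = 14
`c = m * 2 - 8` → c = 4
`m = val + c` → m = 18
`val = m - val` → val = 4
So m = 18

Answer: 18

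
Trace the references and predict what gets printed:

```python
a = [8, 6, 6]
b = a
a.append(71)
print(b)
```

Key concept: basic list aliasing.
Step by step:
`a = [8, 6, 6]` → a = [8, 6, 6]
`b = a` → b = [8, 6, 6] (same object as a)
`a.append(71)` → a = [8, 6, 6, 71] (same object as b); b = [8, 6, 6, 71] (same object as a)
`print(b)` → prints [8, 6, 6, 71]

Answer: [8, 6, 6, 71]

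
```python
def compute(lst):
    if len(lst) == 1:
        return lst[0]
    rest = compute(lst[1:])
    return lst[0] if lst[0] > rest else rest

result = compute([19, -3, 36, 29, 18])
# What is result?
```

Recursive max over [19, -3, 36, 29, 18] = 36

Answer: 36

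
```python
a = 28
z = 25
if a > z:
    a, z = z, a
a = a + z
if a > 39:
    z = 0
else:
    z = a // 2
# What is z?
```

Trace:
`a = 28` → a = 28
`z = 25` → z = 25
`if a > z: ...` → a > z is True → a = 25; z = 28
`a = a + z` → a = 53
`if a > 39: ...` → a > 39 is True → z = 0
So z = 0

Answer: 0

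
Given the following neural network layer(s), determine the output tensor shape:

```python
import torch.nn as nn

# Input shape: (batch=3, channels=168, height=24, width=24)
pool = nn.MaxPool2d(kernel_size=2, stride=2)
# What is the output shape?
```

Input: (3, 168, 24, 24) -> Output: (3, 168, 12, 12)

Answer: (3, 168, 12, 12)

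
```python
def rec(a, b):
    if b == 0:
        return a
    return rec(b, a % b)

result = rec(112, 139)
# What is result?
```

rec(112, 139) -> rec(139, 112) -> rec(112, 27) -> rec(27, 4) -> rec(4, 3) -> rec(3, 1) -> rec(1, 0) -> 1

Answer: 1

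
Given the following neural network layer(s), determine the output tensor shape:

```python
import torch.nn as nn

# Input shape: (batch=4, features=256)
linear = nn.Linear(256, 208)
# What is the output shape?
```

Input: (4, 256) -> Output: (4, 208)

Answer: (4, 208)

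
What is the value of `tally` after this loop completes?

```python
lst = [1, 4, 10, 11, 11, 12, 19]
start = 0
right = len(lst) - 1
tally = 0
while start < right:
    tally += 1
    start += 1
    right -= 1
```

Iterations until pointers meet (list length 7)
`tally` takes the values: 0 → 1 → 2 → 3

Answer: 3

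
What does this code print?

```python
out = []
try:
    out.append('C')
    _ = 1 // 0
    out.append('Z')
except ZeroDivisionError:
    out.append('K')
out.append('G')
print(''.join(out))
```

Execution trace: 'C' (try body) → 'K' (except ZeroDivisionError) → 'G' (after the try/except). Output: CKG

Answer: CKG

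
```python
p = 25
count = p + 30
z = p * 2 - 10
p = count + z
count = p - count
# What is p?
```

Trace:
`p = 25` → p = 25
`count = p + 30` → count = 55
`z = p * 2 - 10` → z = 40
`p = count + z` → p = 95
`count = p - count` → count = 40
So p = 95

Answer: 95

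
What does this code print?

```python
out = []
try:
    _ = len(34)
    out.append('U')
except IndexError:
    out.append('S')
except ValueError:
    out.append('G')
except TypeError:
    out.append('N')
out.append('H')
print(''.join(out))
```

Execution trace: 'N' (except TypeError) → 'H' (after the try/except). Output: NH

Answer: NH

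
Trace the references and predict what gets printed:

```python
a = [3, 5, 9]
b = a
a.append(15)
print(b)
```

Key concept: basic list aliasing.
Step by step:
`a = [3, 5, 9]` → a = [3, 5, 9]
`b = a` → b = [3, 5, 9] (same object as a)
`a.append(15)` → a = [3, 5, 9, 15] (same object as b); b = [3, 5, 9, 15] (same object as a)
`print(b)` → prints [3, 5, 9, 15]

Answer: [3, 5, 9, 15]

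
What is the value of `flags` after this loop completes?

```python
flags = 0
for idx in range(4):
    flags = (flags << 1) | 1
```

Build 4 consecutive 1-bits: 0b1111
`flags` takes the values: 0 → 1 → 3 → 7 → 15

Answer: 15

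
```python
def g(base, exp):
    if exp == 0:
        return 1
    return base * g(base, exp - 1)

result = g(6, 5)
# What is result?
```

g(6, 5) = 6 * 6 * 6 * 6 * 6 = 7776

Answer: 7776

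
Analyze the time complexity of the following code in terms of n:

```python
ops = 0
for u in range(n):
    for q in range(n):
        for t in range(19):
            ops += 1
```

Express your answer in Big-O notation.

Each loop level contributes: n × n × 1. Multiplying the contributions gives O(n^2).

Answer: O(n^2)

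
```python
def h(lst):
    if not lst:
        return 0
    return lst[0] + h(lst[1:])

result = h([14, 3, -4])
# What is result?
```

14 + 3 + (-4) + 0 = 13

Answer: 13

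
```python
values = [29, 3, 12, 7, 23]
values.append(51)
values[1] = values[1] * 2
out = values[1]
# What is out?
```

Trace:
`values = [29, 3, 12, 7, 23]` → values = [29, 3, 12, 7, 23]
`values.append(51)` → values = [29, 3, 12, 7, 23, 51]
`values[1] = values[1] * 2` → values = [29, 6, 12, 7, 23, 51]
`out = values[1]` → out = 6
So out = 6

Answer: 6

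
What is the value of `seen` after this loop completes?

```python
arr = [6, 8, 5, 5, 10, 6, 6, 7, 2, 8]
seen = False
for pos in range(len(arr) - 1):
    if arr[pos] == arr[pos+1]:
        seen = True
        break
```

Check consecutive duplicates in [6, 8, 5, 5, 10, 6, 6, 7, 2, 8]
`seen` takes the values: False → True

Answer: True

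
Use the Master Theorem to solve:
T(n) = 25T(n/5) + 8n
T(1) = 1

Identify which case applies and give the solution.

a=25, b=5, f(n)=8n. log_5(25) = 2. Since c=1 < 2, Case 1 applies: T(n) = Θ(n^log_b(a)) = O(n^2).

Answer: O(n^2) - Case 1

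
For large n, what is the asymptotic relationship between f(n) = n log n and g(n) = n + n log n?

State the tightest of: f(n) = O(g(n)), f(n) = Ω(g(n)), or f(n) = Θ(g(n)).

n log n vs n + n log n: f(n) = Θ(g(n)) — they are asymptotically equivalent (the n term is dominated).

Answer: f(n) = Θ(g(n)) — they are asymptotically equivalent (the n term is dominated).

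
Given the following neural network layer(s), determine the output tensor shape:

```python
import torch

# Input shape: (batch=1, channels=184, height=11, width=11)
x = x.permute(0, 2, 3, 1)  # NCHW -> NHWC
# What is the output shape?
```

Input: (1, 184, 11, 11) -> Output: (1, 11, 11, 184)

Answer: (1, 11, 11, 184)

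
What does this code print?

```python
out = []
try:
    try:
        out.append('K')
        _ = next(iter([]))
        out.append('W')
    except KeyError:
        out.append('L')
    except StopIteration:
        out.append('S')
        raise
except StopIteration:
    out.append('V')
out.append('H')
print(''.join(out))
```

Execution trace: 'K' (inner try body) → 'S' (inner except StopIteration) → 'V' (outer except StopIteration) → 'H' (after the try/except). Output: KSVH

Answer: KSVH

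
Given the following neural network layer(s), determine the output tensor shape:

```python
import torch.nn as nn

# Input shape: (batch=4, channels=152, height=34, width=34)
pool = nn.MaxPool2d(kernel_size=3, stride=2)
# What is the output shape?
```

Input: (4, 152, 34, 34) -> Output: (4, 152, 16, 16)

Answer: (4, 152, 16, 16)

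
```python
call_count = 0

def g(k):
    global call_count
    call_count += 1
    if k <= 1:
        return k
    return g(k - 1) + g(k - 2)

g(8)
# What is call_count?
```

Calls(k) = 1 + Calls(k-1) + Calls(k-2); Calls(0)=Calls(1)=1. For k=8 this gives 67.

Answer: 67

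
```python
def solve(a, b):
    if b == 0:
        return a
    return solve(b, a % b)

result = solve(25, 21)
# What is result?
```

solve(25, 21) -> solve(21, 4) -> solve(4, 1) -> solve(1, 0) -> 1

Answer: 1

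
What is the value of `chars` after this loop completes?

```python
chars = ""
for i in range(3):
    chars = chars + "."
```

Repeat '.' 3 times
`chars` takes the values: "" → "." → ".." → "..."

Answer: "..."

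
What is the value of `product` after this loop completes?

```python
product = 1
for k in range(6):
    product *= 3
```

3^6 = 729
`product` takes the values: 1 → 3 → 9 → 27 → 81 → 243 → 729

Answer: 729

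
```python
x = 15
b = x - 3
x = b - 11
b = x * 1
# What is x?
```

Trace:
`x = 15` → x = 15
`b = x - 3` → b = 12
`x = b - 11` → x = 1
`b = x * 1` → b = 1
So x = 1

Answer: 1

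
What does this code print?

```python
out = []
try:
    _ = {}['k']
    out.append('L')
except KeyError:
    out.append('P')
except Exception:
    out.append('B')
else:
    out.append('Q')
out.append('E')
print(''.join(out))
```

Execution trace: 'P' (except KeyError) → 'E' (after the try/except). Output: PE

Answer: PE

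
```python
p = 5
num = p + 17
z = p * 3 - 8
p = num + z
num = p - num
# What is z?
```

Trace:
`p = 5` → p = 5
`num = p + 17` → num = 22
`z = p * 3 - 8` → z = 7
`p = num + z` → p = 29
`num = p - num` → num = 7
So z = 7

Answer: 7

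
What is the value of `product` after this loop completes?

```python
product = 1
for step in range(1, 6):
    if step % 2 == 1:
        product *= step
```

Product of odd numbers 1 to 5
`product` takes the values: 1 → 3 → 15

Answer: 15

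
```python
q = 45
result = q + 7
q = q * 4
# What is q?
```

Trace:
`q = 45` → q = 45
`result = q + 7` → result = 52
`q = q * 4` → q = 180
So q = 180

Answer: 180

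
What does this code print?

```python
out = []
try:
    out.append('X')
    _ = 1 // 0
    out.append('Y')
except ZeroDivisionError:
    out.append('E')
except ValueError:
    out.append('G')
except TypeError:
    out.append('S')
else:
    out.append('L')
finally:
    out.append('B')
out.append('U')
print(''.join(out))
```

Execution trace: 'X' (try body) → 'E' (except ZeroDivisionError) → 'B' (finally) → 'U' (after the try/except). Output: XEBU

Answer: XEBU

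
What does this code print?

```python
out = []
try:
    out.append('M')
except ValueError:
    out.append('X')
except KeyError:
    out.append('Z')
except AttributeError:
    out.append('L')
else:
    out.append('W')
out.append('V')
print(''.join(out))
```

Execution trace: 'M' (try body, no exception) → 'W' (else) → 'V' (after the try/except). Output: MWV

Answer: MWV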